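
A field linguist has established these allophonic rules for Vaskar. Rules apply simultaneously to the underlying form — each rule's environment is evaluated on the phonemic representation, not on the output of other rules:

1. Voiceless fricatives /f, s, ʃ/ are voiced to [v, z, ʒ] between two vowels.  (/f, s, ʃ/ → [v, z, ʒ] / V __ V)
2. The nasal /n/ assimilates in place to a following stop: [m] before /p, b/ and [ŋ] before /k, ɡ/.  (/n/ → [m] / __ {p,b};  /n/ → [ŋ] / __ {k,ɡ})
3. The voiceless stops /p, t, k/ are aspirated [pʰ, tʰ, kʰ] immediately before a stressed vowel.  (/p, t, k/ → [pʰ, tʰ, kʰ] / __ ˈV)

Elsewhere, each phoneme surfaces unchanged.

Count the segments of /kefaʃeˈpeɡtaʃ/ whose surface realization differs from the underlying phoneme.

Segments that undergo a rule: /f/ → [v] (rule 1); /ʃ/ → [ʒ] (rule 1); /p/ → [pʰ] (rule 3).
All other segments surface unchanged.

3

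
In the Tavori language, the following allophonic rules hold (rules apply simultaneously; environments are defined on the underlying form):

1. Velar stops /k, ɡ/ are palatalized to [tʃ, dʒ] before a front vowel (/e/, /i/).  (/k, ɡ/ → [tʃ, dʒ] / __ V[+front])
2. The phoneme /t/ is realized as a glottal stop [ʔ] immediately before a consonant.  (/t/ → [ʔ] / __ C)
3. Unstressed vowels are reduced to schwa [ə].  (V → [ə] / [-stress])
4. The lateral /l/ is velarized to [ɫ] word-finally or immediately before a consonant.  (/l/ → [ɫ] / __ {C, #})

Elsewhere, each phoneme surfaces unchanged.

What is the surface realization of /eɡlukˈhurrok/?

[əɡləkˈhurrək]

/e/ meets the environment for rule 3 (in an unstressed syllable) → [ə].
/ɡ/ (between /e/ and /l/) is in the target of rule 1 but the environment (before a front vowel) is not met → [ɡ].
/l/ — between /ɡ/ and /u/; rule 4 does not apply here → [l].
/u/ (between /l/ and /k/): in an unstressed syllable, so rule 3 applies → [ə].
/k/ (between /u/ and /h/): rule 1 targets it, but not before a front vowel → unchanged [k].
/h/ (between /k/ and /u/): no rule targets it → [h].
/u/ (between /h/ and /r/) is in the target of rule 3 but the environment (in an unstressed syllable) is not met → [u].
/r/ (between /u/ and /r/): no rule targets it → [r].
/r/ (between /r/ and /o/) is unaffected → [r].
Rule 3 applies to /o/ (between /r/ and /k/: in an unstressed syllable) → [ə].
/k/ (word-final): rule 1 targets it, but not before a front vowel → unchanged [k].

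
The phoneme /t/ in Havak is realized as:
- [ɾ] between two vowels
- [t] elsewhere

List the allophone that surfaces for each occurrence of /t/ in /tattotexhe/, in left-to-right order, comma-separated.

Occurrence 1 (position 1): no conditioning environment matches → elsewhere allophone [t].
Occurrence 2 (position 3): no conditioning environment matches → elsewhere allophone [t].
Occurrence 3 (position 4): no conditioning environment matches → elsewhere allophone [t].
Occurrence 4 (position 6): between two vowels → [ɾ].

[t], [t], [t], [ɾ]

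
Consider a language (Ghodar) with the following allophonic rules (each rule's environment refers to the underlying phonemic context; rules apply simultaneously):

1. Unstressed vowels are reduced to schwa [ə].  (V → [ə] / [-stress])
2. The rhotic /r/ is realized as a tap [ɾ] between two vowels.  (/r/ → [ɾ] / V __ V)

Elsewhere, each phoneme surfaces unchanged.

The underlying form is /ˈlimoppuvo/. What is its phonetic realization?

[ˈliməppəvə]

/l/ stays [l].
/i/ (between /l/ and /m/) fails the environment for rule 1, so it stays [i].
/m/ (between /i/ and /o/): no rule targets it → [m].
/o/ (between /m/ and /p/): in an unstressed syllable, so rule 1 applies → [ə].
/p/ stays [p].
/p/ (between /p/ and /u/): no rule targets it → [p].
/u/ meets the environment for rule 1 (in an unstressed syllable) → [ə].
/v/ (between /u/ and /o/): no rule targets it → [v].
/o/ (word-final) occurs in an unstressed syllable → [ə] by rule 1.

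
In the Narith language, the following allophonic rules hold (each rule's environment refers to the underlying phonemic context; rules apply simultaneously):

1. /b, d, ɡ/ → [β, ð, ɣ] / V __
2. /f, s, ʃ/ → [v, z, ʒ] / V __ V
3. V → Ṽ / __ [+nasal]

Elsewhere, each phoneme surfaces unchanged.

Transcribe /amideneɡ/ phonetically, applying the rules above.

[ãmiðẽneɣ]

/a/ meets the environment for rule 3 (before a nasal consonant) → [ã].
/m/ (between /a/ and /i/) is unaffected → [m].
/i/ (between /m/ and /d/) is in the target of rule 3 but the environment (before a nasal consonant) is not met → [i].
/d/ meets the environment for rule 1 (immediately after a vowel) → [ð].
/e/ (between /d/ and /n/) occurs before a nasal consonant → [ẽ] by rule 3.
/n/ stays [n].
/e/ (between /n/ and /ɡ/): rule 3 targets it, but not before a nasal consonant → unchanged [e].
/ɡ/ (word-final): immediately after a vowel, so rule 1 applies → [ɣ].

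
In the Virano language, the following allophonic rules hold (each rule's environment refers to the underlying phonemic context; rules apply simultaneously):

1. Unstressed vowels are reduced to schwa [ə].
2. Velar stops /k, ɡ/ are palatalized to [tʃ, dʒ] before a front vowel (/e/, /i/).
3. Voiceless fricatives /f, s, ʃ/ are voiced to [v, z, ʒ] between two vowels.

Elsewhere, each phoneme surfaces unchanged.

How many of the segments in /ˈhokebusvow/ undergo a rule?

4

Segments that undergo a rule: /k/ → [tʃ] (rule 2); /e/ → [ə] (rule 1); /u/ → [ə] (rule 1); /o/ → [ə] (rule 1).
All other segments surface unchanged.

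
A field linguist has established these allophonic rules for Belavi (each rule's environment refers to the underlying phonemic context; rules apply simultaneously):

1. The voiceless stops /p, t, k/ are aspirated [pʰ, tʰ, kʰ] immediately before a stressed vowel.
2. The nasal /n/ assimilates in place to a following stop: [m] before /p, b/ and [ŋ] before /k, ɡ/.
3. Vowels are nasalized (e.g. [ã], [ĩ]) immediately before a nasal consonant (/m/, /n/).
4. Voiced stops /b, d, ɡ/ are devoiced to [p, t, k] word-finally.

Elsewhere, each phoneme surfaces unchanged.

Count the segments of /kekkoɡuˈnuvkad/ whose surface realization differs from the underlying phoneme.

Segments that undergo a rule: /u/ → [ũ] (rule 3); /d/ → [t] (rule 4).
All other segments surface unchanged.

2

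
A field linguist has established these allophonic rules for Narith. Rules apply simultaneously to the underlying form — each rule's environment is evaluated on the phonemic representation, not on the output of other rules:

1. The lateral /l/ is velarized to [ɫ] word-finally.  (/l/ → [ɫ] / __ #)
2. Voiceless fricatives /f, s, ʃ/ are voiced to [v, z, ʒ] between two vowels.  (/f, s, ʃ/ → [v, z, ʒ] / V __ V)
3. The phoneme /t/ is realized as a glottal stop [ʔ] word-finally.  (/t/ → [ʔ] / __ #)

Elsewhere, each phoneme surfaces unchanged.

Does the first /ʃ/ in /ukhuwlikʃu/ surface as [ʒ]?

/ʃ/ — between /k/ and /u/; rule 2 does not apply here → [ʃ].
The actual realization is [ʃ], not [ʒ].

No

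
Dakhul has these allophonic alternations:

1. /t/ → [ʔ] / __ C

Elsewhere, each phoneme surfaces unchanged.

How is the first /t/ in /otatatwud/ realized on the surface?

[t]

/t/ (between /o/ and /a/): rule 1 targets it, but not immediately before a consonant → unchanged [t].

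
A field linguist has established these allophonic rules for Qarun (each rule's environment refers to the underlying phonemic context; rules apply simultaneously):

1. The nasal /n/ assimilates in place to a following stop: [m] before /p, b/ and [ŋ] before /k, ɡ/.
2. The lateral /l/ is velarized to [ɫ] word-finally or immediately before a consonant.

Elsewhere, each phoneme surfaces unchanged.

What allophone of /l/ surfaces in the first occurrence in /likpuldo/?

[l]

/l/ (word-initial) fails the environment for rule 2, so it stays [l].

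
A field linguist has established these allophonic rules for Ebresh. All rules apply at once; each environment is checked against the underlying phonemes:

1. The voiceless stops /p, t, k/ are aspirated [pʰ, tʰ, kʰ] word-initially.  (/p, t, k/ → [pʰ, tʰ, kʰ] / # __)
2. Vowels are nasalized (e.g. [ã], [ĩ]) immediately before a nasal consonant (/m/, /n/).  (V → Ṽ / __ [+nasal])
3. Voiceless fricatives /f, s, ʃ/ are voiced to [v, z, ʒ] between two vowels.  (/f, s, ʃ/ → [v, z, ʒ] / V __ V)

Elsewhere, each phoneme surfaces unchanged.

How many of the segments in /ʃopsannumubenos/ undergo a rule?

3

Segments that undergo a rule: /a/ → [ã] (rule 2); /u/ → [ũ] (rule 2); /e/ → [ẽ] (rule 2).
All other segments surface unchanged.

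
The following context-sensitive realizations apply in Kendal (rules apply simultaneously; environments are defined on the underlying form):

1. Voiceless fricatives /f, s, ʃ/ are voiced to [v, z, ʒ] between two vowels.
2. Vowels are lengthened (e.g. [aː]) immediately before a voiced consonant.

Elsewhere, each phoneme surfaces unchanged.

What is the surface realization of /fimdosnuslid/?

[fiːmdosnusliːd]

/f/ (word-initial) is in the target of rule 1 but the environment (between two vowels) is not met → [f].
/i/ (between /f/ and /m/) occurs before a voiced consonant → [iː] by rule 2.
/m/ — not in any rule's target class → [m].
/d/ — not in any rule's target class → [d].
/o/ (between /d/ and /s/) is in the target of rule 2 but the environment (before a voiced consonant) is not met → [o].
/s/ (between /o/ and /n/) fails the environment for rule 1, so it stays [s].
/n/ — not in any rule's target class → [n].
/u/ (between /n/ and /s/) is in the target of rule 2 but the environment (before a voiced consonant) is not met → [u].
/s/ — between /u/ and /l/; rule 1 does not apply here → [s].
/l/ (between /s/ and /i/) is unaffected → [l].
/i/ (between /l/ and /d/) occurs before a voiced consonant → [iː] by rule 2.
/d/ (word-final) is unaffected → [d].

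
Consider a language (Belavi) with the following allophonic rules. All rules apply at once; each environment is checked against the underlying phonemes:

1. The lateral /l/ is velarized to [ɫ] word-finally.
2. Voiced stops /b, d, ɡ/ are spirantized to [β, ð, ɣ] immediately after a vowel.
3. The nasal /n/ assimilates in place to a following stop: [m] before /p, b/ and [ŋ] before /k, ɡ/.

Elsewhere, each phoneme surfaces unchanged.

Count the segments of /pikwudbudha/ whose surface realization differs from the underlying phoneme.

Segments that undergo a rule: /d/ → [ð] (rule 2); /d/ → [ð] (rule 2).
All other segments surface unchanged.

2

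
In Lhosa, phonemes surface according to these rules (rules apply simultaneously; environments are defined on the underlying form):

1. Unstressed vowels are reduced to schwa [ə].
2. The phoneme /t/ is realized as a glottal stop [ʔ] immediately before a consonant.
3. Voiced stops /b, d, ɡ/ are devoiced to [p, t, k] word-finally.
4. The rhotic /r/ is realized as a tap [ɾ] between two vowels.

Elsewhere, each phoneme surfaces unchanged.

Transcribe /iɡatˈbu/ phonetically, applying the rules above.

/i/ meets the environment for rule 1 (in an unstressed syllable) → [ə].
/ɡ/ (between /i/ and /a/) is in the target of rule 3 but the environment (word-finally) is not met → [ɡ].
/a/ (between /ɡ/ and /t/): in an unstressed syllable, so rule 1 applies → [ə].
/t/ — between /a/ and /b/, immediately before a consonant — surfaces as [ʔ] (rule 2).
/b/ — between /t/ and /u/; rule 3 does not apply here → [b].
/u/ (word-final) is in the target of rule 1 but the environment (in an unstressed syllable) is not met → [u].

[əɡəʔˈbu]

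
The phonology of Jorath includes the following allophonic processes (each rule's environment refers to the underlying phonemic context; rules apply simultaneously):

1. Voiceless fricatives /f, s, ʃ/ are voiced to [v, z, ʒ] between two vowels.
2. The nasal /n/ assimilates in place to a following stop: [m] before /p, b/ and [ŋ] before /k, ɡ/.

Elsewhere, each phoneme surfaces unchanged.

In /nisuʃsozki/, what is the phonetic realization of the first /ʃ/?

[ʃ]

/ʃ/ (between /u/ and /s/) fails the environment for rule 1, so it stays [ʃ].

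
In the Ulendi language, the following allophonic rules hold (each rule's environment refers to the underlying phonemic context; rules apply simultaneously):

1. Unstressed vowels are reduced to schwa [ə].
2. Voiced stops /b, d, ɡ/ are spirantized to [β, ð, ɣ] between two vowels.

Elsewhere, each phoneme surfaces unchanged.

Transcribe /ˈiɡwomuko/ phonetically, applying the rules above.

/i/ (word-initial) is in the target of rule 1 but the environment (in an unstressed syllable) is not met → [i].
/ɡ/ (between /i/ and /w/) fails the environment for rule 2, so it stays [ɡ].
/w/ (between /ɡ/ and /o/): no rule targets it → [w].
Rule 1 applies to /o/ (between /w/ and /m/: in an unstressed syllable) → [ə].
/m/ (between /o/ and /u/): no rule targets it → [m].
/u/ (between /m/ and /k/): in an unstressed syllable, so rule 1 applies → [ə].
/k/ (between /u/ and /o/): no rule targets it → [k].
/o/ (word-final) occurs in an unstressed syllable → [ə] by rule 1.

[ˈiɡwəməkə]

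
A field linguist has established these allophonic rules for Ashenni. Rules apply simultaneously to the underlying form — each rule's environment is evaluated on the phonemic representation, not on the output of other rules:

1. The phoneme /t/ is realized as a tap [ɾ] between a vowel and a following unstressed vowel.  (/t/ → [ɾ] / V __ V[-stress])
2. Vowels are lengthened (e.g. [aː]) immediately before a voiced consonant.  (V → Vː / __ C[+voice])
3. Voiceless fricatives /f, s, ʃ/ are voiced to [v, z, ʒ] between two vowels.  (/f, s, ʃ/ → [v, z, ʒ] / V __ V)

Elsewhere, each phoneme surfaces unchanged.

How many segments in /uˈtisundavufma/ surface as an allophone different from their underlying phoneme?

3

Segments that undergo a rule: /s/ → [z] (rule 3); /u/ → [uː] (rule 2); /a/ → [aː] (rule 2).
All other segments surface unchanged.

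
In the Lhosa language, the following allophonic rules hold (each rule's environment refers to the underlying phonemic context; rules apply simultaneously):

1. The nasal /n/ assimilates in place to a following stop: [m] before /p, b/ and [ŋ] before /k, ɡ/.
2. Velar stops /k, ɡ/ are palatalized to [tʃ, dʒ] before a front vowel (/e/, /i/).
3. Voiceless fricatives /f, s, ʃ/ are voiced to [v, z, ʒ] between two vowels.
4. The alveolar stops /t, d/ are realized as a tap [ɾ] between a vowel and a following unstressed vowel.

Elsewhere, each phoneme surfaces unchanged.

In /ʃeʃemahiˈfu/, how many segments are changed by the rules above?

Segments that undergo a rule: /ʃ/ → [ʒ] (rule 3); /f/ → [v] (rule 3).
All other segments surface unchanged.

2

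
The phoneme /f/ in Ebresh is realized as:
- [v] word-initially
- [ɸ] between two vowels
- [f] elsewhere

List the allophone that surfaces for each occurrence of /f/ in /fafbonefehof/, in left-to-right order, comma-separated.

[v], [f], [ɸ], [f]

Occurrence 1 (position 1): word-initially → [v].
Occurrence 2 (position 3): no conditioning environment matches → elsewhere allophone [f].
Occurrence 3 (position 8): between two vowels → [ɸ].
Occurrence 4 (position 12): no conditioning environment matches → elsewhere allophone [f].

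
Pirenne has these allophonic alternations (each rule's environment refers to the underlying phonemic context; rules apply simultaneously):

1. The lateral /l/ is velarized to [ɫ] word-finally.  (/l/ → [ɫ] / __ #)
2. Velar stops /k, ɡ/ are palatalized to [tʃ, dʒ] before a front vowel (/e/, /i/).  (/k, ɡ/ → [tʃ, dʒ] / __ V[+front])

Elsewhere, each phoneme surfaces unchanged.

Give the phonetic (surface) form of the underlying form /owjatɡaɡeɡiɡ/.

[owjatɡadʒedʒiɡ]

/o/ — not in any rule's target class → [o].
/w/ — not in any rule's target class → [w].
/j/ (between /w/ and /a/): no rule targets it → [j].
/a/ — not in any rule's target class → [a].
/t/ (between /a/ and /ɡ/): no rule targets it → [t].
/ɡ/ (between /t/ and /a/) is in the target of rule 2 but the environment (before a front vowel) is not met → [ɡ].
/a/ (between /ɡ/ and /ɡ/) is unaffected → [a].
/ɡ/ (between /a/ and /e/): before a front vowel, so rule 2 applies → [dʒ].
/e/ (between /ɡ/ and /ɡ/) is unaffected → [e].
/ɡ/ meets the environment for rule 2 (before a front vowel) → [dʒ].
/i/ — not in any rule's target class → [i].
/ɡ/ (word-final) fails the environment for rule 2, so it stays [ɡ].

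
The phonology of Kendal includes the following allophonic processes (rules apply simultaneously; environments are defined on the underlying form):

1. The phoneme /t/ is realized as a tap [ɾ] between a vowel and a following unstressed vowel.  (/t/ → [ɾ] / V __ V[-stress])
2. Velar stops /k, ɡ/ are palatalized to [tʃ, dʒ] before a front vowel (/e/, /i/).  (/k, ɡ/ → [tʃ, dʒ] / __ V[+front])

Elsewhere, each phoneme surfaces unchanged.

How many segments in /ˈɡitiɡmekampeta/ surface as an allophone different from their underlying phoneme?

Segments that undergo a rule: /ɡ/ → [dʒ] (rule 2); /t/ → [ɾ] (rule 1); /t/ → [ɾ] (rule 1).
All other segments surface unchanged.

3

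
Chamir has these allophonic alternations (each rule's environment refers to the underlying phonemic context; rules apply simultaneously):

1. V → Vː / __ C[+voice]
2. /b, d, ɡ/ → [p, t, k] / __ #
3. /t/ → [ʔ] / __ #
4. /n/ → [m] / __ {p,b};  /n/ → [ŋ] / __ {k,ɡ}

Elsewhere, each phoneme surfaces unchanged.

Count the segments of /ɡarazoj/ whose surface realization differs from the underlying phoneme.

3

Segments that undergo a rule: /a/ → [aː] (rule 1); /a/ → [aː] (rule 1); /o/ → [oː] (rule 1).
All other segments surface unchanged.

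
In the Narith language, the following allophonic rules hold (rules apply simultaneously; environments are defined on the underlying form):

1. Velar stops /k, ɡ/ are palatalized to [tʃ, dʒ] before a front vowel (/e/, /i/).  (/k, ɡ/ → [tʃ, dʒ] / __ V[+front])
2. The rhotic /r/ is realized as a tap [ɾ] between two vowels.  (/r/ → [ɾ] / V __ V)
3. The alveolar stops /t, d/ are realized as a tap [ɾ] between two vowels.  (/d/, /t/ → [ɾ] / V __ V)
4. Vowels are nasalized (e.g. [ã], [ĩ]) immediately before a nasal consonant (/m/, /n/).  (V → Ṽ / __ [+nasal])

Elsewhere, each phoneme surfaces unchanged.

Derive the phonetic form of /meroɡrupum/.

[meɾoɡrupũm]

/m/ (word-initial) is unaffected → [m].
/e/ (between /m/ and /r/) fails the environment for rule 4, so it stays [e].
/r/ — between /e/ and /o/, between two vowels — surfaces as [ɾ] (rule 2).
/o/ (between /r/ and /ɡ/): rule 4 targets it, but not before a nasal consonant → unchanged [o].
/ɡ/ — between /o/ and /r/; rule 1 does not apply here → [ɡ].
/r/ (between /ɡ/ and /u/) is in the target of rule 2 but the environment (between two vowels) is not met → [r].
/u/ (between /r/ and /p/) fails the environment for rule 4, so it stays [u].
/p/ (between /u/ and /u/) is unaffected → [p].
/u/ meets the environment for rule 4 (before a nasal consonant) → [ũ].
/m/ (word-final): no rule targets it → [m].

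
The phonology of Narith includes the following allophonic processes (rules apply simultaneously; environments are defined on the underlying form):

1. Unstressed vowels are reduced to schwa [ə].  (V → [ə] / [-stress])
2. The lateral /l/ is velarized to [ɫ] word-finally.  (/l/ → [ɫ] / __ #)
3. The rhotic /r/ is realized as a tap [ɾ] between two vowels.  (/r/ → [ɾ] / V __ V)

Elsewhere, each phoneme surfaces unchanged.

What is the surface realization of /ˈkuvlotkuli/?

/k/ (word-initial) is unaffected → [k].
/u/ (between /k/ and /v/) is in the target of rule 1 but the environment (in an unstressed syllable) is not met → [u].
/v/ stays [v].
/l/ — between /v/ and /o/; rule 2 does not apply here → [l].
/o/ (between /l/ and /t/): in an unstressed syllable, so rule 1 applies → [ə].
/t/ stays [t].
/k/ — not in any rule's target class → [k].
/u/ (between /k/ and /l/) occurs in an unstressed syllable → [ə] by rule 1.
/l/ (between /u/ and /i/) fails the environment for rule 2, so it stays [l].
/i/ — word-final, in an unstressed syllable — surfaces as [ə] (rule 1).

[ˈkuvlətkələ]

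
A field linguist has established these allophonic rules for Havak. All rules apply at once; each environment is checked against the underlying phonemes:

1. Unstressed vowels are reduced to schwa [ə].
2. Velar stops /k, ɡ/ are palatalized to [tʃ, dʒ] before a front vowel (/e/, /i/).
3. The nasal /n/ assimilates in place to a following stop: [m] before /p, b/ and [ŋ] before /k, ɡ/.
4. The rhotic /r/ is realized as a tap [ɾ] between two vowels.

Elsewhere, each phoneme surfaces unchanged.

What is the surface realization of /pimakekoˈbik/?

[pəmətʃəkəˈbik]

/p/ — not in any rule's target class → [p].
/i/ — between /p/ and /m/, in an unstressed syllable — surfaces as [ə] (rule 1).
/m/ (between /i/ and /a/) is unaffected → [m].
/a/ (between /m/ and /k/) occurs in an unstressed syllable → [ə] by rule 1.
/k/ meets the environment for rule 2 (before a front vowel) → [tʃ].
Rule 1 applies to /e/ (between /k/ and /k/: in an unstressed syllable) → [ə].
/k/ (between /e/ and /o/) is in the target of rule 2 but the environment (before a front vowel) is not met → [k].
/o/ (between /k/ and /b/): in an unstressed syllable, so rule 1 applies → [ə].
/b/ (between /o/ and /i/) is unaffected → [b].
/i/ (between /b/ and /k/) fails the environment for rule 1, so it stays [i].
/k/ — word-final; rule 2 does not apply here → [k].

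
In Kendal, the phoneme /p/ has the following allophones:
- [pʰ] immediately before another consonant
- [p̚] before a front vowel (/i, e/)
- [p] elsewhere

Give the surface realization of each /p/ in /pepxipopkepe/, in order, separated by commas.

[p̚], [pʰ], [p], [pʰ], [p̚]

Occurrence 1 (position 1): before a front vowel (/i, e/) → [p̚].
Occurrence 2 (position 3): immediately before another consonant → [pʰ].
Occurrence 3 (position 6): no conditioning environment matches → elsewhere allophone [p].
Occurrence 4 (position 8): immediately before another consonant → [pʰ].
Occurrence 5 (position 11): before a front vowel (/i, e/) → [p̚].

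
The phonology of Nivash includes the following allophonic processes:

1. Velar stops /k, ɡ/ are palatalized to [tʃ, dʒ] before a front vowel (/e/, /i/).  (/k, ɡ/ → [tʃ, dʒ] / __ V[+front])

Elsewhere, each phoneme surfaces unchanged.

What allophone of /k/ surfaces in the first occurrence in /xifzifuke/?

/k/ (between /u/ and /e/): before a front vowel, so rule 1 applies → [tʃ].

[tʃ]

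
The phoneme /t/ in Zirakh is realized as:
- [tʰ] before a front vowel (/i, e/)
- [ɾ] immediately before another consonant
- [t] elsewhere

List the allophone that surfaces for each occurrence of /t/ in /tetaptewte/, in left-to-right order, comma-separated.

Occurrence 1 (position 1): before a front vowel (/i, e/) → [tʰ].
Occurrence 2 (position 3): no conditioning environment matches → elsewhere allophone [t].
Occurrence 3 (position 6): before a front vowel (/i, e/) → [tʰ].
Occurrence 4 (position 9): before a front vowel (/i, e/) → [tʰ].

[tʰ], [t], [tʰ], [tʰ]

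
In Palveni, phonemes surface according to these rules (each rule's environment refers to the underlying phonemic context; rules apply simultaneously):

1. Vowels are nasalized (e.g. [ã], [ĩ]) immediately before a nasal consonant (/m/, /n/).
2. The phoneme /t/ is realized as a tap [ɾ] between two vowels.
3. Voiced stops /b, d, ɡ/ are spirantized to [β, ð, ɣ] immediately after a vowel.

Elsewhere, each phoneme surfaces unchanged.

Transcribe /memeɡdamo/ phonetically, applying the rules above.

/m/ (word-initial) is unaffected → [m].
Rule 1 applies to /e/ (between /m/ and /m/: before a nasal consonant) → [ẽ].
/m/ stays [m].
/e/ — between /m/ and /ɡ/; rule 1 does not apply here → [e].
/ɡ/ (between /e/ and /d/) occurs immediately after a vowel → [ɣ] by rule 3.
/d/ — between /ɡ/ and /a/; rule 3 does not apply here → [d].
Rule 1 applies to /a/ (between /d/ and /m/: before a nasal consonant) → [ã].
/m/ — not in any rule's target class → [m].
/o/ — word-final; rule 1 does not apply here → [o].

[mẽmeɣdãmo]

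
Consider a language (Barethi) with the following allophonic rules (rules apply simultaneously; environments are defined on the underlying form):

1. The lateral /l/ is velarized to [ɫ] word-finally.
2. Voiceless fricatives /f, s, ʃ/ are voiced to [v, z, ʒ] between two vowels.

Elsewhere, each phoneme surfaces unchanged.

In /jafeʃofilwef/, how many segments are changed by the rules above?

3

Segments that undergo a rule: /f/ → [v] (rule 2); /ʃ/ → [ʒ] (rule 2); /f/ → [v] (rule 2).
All other segments surface unchanged.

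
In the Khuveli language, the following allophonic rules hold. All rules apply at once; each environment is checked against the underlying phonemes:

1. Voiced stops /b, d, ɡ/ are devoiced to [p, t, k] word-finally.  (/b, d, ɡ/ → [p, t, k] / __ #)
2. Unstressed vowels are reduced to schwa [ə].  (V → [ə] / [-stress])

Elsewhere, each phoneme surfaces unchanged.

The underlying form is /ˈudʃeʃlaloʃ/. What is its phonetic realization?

[ˈudʃəʃlələʃ]

/u/ (word-initial): rule 2 targets it, but not in an unstressed syllable → unchanged [u].
/d/ (between /u/ and /ʃ/): rule 1 targets it, but not word-finally → unchanged [d].
/ʃ/ (between /d/ and /e/): no rule targets it → [ʃ].
/e/ — between /ʃ/ and /ʃ/, in an unstressed syllable — surfaces as [ə] (rule 2).
/ʃ/ stays [ʃ].
/l/ (between /ʃ/ and /a/) is unaffected → [l].
/a/ (between /l/ and /l/) occurs in an unstressed syllable → [ə] by rule 2.
/l/ (between /a/ and /o/): no rule targets it → [l].
/o/ (between /l/ and /ʃ/) occurs in an unstressed syllable → [ə] by rule 2.
/ʃ/ (word-final): no rule targets it → [ʃ].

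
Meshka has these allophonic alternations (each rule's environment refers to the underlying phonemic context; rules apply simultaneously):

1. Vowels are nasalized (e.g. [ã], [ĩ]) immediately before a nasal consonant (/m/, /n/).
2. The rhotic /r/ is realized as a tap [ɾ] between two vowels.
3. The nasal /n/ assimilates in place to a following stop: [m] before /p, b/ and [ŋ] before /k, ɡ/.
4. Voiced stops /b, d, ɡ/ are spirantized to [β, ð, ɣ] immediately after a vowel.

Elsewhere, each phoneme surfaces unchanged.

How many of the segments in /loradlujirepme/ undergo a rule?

Segments that undergo a rule: /r/ → [ɾ] (rule 2); /d/ → [ð] (rule 4); /r/ → [ɾ] (rule 2).
All other segments surface unchanged.

3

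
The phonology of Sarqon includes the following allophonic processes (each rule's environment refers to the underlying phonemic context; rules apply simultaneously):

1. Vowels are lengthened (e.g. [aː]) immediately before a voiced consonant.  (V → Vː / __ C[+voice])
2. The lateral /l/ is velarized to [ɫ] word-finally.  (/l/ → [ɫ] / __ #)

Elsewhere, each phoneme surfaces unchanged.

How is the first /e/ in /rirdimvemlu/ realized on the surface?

[eː]

/e/ (between /v/ and /m/): before a voiced consonant, so rule 1 applies → [eː].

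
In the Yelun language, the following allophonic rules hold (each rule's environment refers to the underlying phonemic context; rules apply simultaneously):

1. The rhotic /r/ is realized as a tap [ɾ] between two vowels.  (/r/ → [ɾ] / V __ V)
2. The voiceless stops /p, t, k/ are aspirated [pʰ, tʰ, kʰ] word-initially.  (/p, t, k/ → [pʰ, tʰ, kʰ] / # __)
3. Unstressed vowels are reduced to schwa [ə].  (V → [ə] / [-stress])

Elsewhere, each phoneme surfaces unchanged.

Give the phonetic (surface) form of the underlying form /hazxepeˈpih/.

/a/ — between /h/ and /z/, in an unstressed syllable — surfaces as [ə] (rule 3).
/e/ meets the environment for rule 3 (in an unstressed syllable) → [ə].
/p/ (between /e/ and /e/): rule 2 targets it, but not word-initially → unchanged [p].
/e/ — between /p/ and /p/, in an unstressed syllable — surfaces as [ə] (rule 3).
/p/ (between /e/ and /i/): rule 2 targets it, but not word-initially → unchanged [p].
/i/ (between /p/ and /h/) fails the environment for rule 3, so it stays [i].

[həzxəpəˈpih]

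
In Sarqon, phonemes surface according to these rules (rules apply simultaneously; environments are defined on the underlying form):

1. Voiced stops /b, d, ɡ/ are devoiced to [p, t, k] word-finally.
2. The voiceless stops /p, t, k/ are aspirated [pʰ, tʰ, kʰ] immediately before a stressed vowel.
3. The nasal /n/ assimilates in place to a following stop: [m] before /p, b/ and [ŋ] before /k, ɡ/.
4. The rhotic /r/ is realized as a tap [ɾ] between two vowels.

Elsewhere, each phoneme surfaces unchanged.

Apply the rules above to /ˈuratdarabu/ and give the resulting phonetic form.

[ˈuɾatdaɾabu]

/u/ stays [u].
/r/ (between /u/ and /a/): between two vowels, so rule 4 applies → [ɾ].
/a/ (between /r/ and /t/): no rule targets it → [a].
/t/ — between /a/ and /d/; rule 2 does not apply here → [t].
/d/ — between /t/ and /a/; rule 1 does not apply here → [d].
/a/ (between /d/ and /r/): no rule targets it → [a].
/r/ (between /a/ and /a/) occurs between two vowels → [ɾ] by rule 4.
/a/ stays [a].
/b/ (between /a/ and /u/) fails the environment for rule 1, so it stays [b].
/u/ — not in any rule's target class → [u].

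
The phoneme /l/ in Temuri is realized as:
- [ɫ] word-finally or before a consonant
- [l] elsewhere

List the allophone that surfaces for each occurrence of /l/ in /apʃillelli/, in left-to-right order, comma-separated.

[ɫ], [l], [ɫ], [l]

Occurrence 1 (position 5): word-finally or before a consonant → [ɫ].
Occurrence 2 (position 6): no conditioning environment matches → elsewhere allophone [l].
Occurrence 3 (position 8): word-finally or before a consonant → [ɫ].
Occurrence 4 (position 9): no conditioning environment matches → elsewhere allophone [l].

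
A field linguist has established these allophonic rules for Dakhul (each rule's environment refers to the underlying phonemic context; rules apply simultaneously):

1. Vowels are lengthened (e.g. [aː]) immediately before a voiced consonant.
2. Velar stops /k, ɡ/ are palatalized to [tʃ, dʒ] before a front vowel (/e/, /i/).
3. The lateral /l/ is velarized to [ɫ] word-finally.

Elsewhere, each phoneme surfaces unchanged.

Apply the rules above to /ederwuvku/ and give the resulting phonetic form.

[eːdeːrwuːvku]

/e/ meets the environment for rule 1 (before a voiced consonant) → [eː].
/e/ (between /d/ and /r/): before a voiced consonant, so rule 1 applies → [eː].
/u/ — between /w/ and /v/, before a voiced consonant — surfaces as [uː] (rule 1).
/k/ (between /v/ and /u/) is in the target of rule 2 but the environment (before a front vowel) is not met → [k].
/u/ (word-final) is in the target of rule 1 but the environment (before a voiced consonant) is not met → [u].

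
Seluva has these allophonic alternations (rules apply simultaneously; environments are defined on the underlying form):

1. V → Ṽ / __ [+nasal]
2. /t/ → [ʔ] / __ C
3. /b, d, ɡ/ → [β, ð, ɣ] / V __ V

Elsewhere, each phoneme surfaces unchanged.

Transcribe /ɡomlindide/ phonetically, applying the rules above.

[ɡõmlĩndiðe]

/ɡ/ (word-initial) is in the target of rule 3 but the environment (between two vowels) is not met → [ɡ].
/o/ — between /ɡ/ and /m/, before a nasal consonant — surfaces as [õ] (rule 1).
/m/ — not in any rule's target class → [m].
/l/ — not in any rule's target class → [l].
/i/ (between /l/ and /n/) occurs before a nasal consonant → [ĩ] by rule 1.
/n/ (between /i/ and /d/): no rule targets it → [n].
/d/ (between /n/ and /i/) fails the environment for rule 3, so it stays [d].
/i/ (between /d/ and /d/): rule 1 targets it, but not before a nasal consonant → unchanged [i].
/d/ meets the environment for rule 3 (between two vowels) → [ð].
/e/ (word-final) is in the target of rule 1 but the environment (before a nasal consonant) is not met → [e].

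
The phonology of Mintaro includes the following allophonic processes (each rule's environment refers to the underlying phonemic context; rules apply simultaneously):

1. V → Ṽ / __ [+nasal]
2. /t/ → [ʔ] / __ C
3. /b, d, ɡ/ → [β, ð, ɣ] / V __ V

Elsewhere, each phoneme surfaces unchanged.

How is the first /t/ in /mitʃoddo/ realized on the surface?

/t/ (between /i/ and /ʃ/): immediately before a consonant, so rule 2 applies → [ʔ].

[ʔ]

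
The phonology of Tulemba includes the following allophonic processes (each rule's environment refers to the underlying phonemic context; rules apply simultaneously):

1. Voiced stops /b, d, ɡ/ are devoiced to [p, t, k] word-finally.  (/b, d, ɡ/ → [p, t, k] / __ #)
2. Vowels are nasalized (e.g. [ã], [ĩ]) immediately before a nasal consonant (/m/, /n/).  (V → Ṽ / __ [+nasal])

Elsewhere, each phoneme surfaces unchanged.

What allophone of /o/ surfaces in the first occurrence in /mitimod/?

/o/ (between /m/ and /d/) fails the environment for rule 2, so it stays [o].

[o]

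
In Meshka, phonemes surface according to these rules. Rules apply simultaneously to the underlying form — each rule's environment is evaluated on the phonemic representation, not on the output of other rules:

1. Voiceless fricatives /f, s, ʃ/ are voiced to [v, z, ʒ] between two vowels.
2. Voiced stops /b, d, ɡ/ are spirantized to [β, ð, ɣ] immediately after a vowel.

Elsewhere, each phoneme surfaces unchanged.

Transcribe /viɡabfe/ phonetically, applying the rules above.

/v/ stays [v].
/i/ — not in any rule's target class → [i].
Rule 2 applies to /ɡ/ (between /i/ and /a/: immediately after a vowel) → [ɣ].
/a/ (between /ɡ/ and /b/): no rule targets it → [a].
/b/ (between /a/ and /f/) occurs immediately after a vowel → [β] by rule 2.
/f/ — between /b/ and /e/; rule 1 does not apply here → [f].
/e/ (word-final): no rule targets it → [e].

[viɣaβfe]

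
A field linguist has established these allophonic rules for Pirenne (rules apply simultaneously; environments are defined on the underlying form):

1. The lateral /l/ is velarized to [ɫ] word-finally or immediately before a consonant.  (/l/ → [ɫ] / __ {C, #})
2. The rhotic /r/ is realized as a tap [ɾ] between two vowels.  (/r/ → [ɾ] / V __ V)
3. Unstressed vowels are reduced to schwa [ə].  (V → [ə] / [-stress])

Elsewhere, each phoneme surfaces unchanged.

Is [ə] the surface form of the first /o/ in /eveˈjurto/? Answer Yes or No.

Yes

/o/ (word-final) occurs in an unstressed syllable → [ə] by rule 3.
The actual realization is [ə], which matches [ə].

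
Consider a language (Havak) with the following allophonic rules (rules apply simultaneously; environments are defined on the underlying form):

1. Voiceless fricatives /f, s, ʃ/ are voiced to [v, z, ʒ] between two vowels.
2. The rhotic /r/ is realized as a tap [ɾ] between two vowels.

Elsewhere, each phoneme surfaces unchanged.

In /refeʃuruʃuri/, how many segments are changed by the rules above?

5

Segments that undergo a rule: /f/ → [v] (rule 1); /ʃ/ → [ʒ] (rule 1); /r/ → [ɾ] (rule 2); /ʃ/ → [ʒ] (rule 1); /r/ → [ɾ] (rule 2).
All other segments surface unchanged.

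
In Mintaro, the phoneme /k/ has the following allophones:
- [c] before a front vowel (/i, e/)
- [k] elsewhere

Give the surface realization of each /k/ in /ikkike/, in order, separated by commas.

Occurrence 1 (position 2): no conditioning environment matches → elsewhere allophone [k].
Occurrence 2 (position 3): before a front vowel (/i, e/) → [c].
Occurrence 3 (position 5): before a front vowel (/i, e/) → [c].

[k], [c], [c]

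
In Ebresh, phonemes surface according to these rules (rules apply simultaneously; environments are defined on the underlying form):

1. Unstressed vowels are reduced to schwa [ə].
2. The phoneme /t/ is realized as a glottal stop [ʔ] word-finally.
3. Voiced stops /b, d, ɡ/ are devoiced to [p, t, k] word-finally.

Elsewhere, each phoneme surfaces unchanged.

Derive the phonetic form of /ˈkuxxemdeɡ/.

[ˈkuxxəmdək]

/u/ (between /k/ and /x/) is in the target of rule 1 but the environment (in an unstressed syllable) is not met → [u].
/e/ — between /x/ and /m/, in an unstressed syllable — surfaces as [ə] (rule 1).
/d/ (between /m/ and /e/) fails the environment for rule 3, so it stays [d].
/e/ — between /d/ and /ɡ/, in an unstressed syllable — surfaces as [ə] (rule 1).
/ɡ/ meets the environment for rule 3 (word-finally) → [k].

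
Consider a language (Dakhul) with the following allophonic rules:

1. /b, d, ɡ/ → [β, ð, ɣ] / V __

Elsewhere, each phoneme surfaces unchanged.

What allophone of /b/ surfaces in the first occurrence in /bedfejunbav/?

/b/ — word-initial; rule 1 does not apply here → [b].

[b]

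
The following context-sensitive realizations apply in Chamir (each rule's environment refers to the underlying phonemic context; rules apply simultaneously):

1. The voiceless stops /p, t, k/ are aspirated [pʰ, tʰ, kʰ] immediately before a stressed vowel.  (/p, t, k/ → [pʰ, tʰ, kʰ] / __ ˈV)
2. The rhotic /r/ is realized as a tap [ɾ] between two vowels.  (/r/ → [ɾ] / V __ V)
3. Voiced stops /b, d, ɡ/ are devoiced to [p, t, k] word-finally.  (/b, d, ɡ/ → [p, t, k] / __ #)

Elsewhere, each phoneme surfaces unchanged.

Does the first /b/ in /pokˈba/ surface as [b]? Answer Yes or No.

/b/ (between /k/ and /a/): rule 3 targets it, but not word-finally → unchanged [b].
The actual realization is [b], which matches [b].

Yes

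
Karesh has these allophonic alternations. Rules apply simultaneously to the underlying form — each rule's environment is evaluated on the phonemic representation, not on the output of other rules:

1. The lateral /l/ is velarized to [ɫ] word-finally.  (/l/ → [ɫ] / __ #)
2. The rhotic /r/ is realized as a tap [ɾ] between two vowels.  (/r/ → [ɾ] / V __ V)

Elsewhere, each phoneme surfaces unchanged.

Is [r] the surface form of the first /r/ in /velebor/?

/r/ — word-final; rule 2 does not apply here → [r].
The actual realization is [r], which matches [r].

Yes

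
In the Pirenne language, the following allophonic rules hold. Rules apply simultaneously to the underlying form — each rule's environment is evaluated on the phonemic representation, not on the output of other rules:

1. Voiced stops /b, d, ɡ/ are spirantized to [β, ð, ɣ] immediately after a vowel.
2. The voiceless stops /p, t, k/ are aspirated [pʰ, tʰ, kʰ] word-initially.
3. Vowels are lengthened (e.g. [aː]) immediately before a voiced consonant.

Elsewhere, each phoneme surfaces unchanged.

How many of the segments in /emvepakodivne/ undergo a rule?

4

Segments that undergo a rule: /e/ → [eː] (rule 3); /o/ → [oː] (rule 3); /d/ → [ð] (rule 1); /i/ → [iː] (rule 3).
All other segments surface unchanged.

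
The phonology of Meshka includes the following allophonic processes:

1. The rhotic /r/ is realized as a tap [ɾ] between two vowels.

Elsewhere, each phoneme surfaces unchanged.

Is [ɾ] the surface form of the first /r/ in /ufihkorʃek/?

No

/r/ (between /o/ and /ʃ/): rule 1 targets it, but not between two vowels → unchanged [r].
The actual realization is [r], not [ɾ].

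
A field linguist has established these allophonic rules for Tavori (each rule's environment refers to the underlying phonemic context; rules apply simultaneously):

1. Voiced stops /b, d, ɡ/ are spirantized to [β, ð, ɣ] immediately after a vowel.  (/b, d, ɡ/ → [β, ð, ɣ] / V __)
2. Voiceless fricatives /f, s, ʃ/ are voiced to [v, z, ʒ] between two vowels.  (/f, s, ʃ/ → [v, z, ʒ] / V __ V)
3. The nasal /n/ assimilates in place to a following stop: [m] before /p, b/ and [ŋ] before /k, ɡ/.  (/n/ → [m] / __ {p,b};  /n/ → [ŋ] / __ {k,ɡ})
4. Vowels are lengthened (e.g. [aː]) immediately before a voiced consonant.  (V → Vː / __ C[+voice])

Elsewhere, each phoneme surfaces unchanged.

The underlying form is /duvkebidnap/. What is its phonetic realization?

[duːvkeːβiːðnap]

/d/ (word-initial) fails the environment for rule 1, so it stays [d].
/u/ meets the environment for rule 4 (before a voiced consonant) → [uː].
/v/ (between /u/ and /k/): no rule targets it → [v].
/k/ (between /v/ and /e/) is unaffected → [k].
/e/ (between /k/ and /b/) occurs before a voiced consonant → [eː] by rule 4.
/b/ (between /e/ and /i/): immediately after a vowel, so rule 1 applies → [β].
/i/ (between /b/ and /d/): before a voiced consonant, so rule 4 applies → [iː].
/d/ (between /i/ and /n/): immediately after a vowel, so rule 1 applies → [ð].
/n/ — between /d/ and /a/; rule 3 does not apply here → [n].
/a/ — between /n/ and /p/; rule 4 does not apply here → [a].
/p/ — not in any rule's target class → [p].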